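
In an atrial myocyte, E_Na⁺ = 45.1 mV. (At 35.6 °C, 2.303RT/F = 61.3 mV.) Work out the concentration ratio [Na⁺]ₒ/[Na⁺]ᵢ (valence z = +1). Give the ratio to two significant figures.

log₁₀([out]/[in]) = E·z/(61.3) = 45.1 × 1 / 61.3 = 0.7357
[out]/[in] = 10^(0.7357) = 5.442

5.4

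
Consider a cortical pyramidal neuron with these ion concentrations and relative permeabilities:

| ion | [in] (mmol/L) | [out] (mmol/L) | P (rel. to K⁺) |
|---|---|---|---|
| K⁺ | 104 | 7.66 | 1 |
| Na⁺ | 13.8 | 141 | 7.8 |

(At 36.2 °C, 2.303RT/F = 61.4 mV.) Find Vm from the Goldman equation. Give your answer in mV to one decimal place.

Vm = 61.4 · log₁₀[(Σ P·[cation]ₒ + Σ P·[anion]ᵢ) / (Σ P·[cation]ᵢ + Σ P·[anion]ₒ)]
Numerator = 1×7.66 + 7.8×141 = 1107
Denominator = 1×104 + 7.8×13.8 = 211.6
Vm = 61.4 · log₁₀(5.2328) = 61.4 × (0.7187) = 44.13 mV

44.1 mV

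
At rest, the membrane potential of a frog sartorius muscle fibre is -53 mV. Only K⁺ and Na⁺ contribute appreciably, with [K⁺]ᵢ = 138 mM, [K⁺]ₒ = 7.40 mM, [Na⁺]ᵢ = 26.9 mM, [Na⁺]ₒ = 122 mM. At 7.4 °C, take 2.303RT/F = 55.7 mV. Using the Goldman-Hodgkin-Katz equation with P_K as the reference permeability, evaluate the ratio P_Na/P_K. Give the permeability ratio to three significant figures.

0.0675

Let α = P_Na/P_K. GHK: Vm = 55.7·log₁₀[(Kₒ + α·Naₒ)/(Kᵢ + α·Naᵢ)].
10^(Vm/55.7) = 10^(-53.0/55.7) = 0.11181
So 0.11181·(Kᵢ + α·Naᵢ) = Kₒ + α·Naₒ → α = (0.11181·138.0 − 7.4) / (122.0 − 0.11181·26.9)
α = (15.43 − 7.4) / (122.0 − 3.008) = 8.03/119 = 0.06748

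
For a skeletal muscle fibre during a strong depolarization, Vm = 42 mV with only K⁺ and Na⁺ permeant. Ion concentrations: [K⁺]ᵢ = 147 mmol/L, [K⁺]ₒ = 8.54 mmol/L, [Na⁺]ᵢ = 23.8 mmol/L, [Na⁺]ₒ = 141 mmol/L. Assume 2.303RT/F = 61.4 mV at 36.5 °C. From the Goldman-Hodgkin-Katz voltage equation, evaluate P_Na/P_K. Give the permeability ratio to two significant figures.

Let α = P_Na/P_K. GHK: Vm = 61.4·log₁₀[(Kₒ + α·Naₒ)/(Kᵢ + α·Naᵢ)].
10^(Vm/61.4) = 10^(42.0/61.4) = 4.831
So 4.831·(Kᵢ + α·Naᵢ) = Kₒ + α·Naₒ → α = (4.831·147.0 − 8.54) / (141.0 − 4.831·23.8)
α = (710.2 − 8.54) / (141.0 − 115) = 701.6/26.02 = 26.96

27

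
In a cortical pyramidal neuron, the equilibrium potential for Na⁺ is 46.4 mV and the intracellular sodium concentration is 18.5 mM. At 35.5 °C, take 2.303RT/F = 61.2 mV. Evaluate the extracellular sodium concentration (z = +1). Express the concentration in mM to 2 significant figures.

110 mM

Nernst: E = (61.2/1) · log₁₀([out]/[in]), so log₁₀([out]/[in]) = 46.4 × 1 / 61.2 = 0.7582.
[out]/[in] = 10^(0.7582) = 5.73.
[out] = 5.73 × 18.5 = 106 mM.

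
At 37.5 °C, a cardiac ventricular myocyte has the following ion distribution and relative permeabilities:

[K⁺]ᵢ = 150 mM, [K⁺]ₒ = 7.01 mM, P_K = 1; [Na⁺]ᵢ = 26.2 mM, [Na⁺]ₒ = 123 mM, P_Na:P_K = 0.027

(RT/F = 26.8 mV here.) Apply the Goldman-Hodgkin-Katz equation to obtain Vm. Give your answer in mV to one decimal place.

Vm = 26.8 · ln[(Σ P·[cation]ₒ + Σ P·[anion]ᵢ) / (Σ P·[cation]ᵢ + Σ P·[anion]ₒ)]
Numerator = 1×7.01 + 0.027×123 = 10.33
Denominator = 1×150 + 0.027×26.2 = 150.7
Vm = 26.8 · ln(0.06855) = 26.8 × (-2.6802) = -71.83 mV

-71.8 mV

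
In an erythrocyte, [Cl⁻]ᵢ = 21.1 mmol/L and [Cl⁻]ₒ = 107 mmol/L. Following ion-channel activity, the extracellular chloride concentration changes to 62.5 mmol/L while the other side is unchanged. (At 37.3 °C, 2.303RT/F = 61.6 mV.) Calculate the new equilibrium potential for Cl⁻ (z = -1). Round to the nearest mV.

After the shift: [Cl⁻]_out = 62.5, [Cl⁻]_in = 21.1 mmol/L.
E_new = (61.6/-1)·log₁₀(62.5/21.1) = -61.60 · (0.4716) = -29.05 mV

-29 mV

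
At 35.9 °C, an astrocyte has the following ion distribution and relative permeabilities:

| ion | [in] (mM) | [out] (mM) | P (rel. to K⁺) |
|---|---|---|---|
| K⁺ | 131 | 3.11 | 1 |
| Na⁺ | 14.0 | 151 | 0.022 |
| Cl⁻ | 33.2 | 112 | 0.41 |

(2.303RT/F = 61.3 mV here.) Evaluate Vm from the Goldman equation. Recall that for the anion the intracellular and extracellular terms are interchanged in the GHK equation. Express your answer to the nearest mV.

Vm = 61.3 · log₁₀[(Σ P·[cation]ₒ + Σ P·[anion]ᵢ) / (Σ P·[cation]ᵢ + Σ P·[anion]ₒ)]
Numerator = 1×3.11 + 0.022×151 + 0.41×33.2 = 20.04
Denominator = 1×131 + 0.022×14.0 + 0.41×112 = 177.2
Vm = 61.3 · log₁₀(0.1131) = 61.3 × (-0.9465) = -58.02 mV

-58 mV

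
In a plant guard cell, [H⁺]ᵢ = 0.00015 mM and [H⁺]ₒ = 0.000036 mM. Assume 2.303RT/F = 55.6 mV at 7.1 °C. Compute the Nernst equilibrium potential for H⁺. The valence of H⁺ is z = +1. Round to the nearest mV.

E = (55.6/z) · log₁₀([H⁺]_out/[H⁺]_in) with z = +1.
= (55.6/1) · log₁₀(0.000036/0.00015) = 55.60 · log₁₀(0.24)
= 55.60 · (-0.6198) = -34.46 mV

-34 mV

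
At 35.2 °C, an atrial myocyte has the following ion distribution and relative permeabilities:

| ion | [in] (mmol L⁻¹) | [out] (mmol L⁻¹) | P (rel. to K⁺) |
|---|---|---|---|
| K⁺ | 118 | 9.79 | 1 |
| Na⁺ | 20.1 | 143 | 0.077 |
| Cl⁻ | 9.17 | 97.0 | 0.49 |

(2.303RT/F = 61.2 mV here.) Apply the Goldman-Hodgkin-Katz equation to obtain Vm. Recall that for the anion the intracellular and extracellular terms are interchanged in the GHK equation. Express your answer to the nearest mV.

-50 mV

Vm = 61.2 · log₁₀[(Σ P·[cation]ₒ + Σ P·[anion]ᵢ) / (Σ P·[cation]ᵢ + Σ P·[anion]ₒ)]
Numerator = 1×9.79 + 0.077×143 + 0.49×9.17 = 25.29
Denominator = 1×118 + 0.077×20.1 + 0.49×97.0 = 167.1
Vm = 61.2 · log₁₀(0.15139) = 61.2 × (-0.8199) = -50.18 mV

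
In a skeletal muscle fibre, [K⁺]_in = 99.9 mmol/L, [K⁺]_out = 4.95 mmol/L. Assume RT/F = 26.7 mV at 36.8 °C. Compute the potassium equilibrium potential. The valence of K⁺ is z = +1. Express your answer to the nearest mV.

-80 mV

E = (26.7/z) · ln([K⁺]_out/[K⁺]_in) with z = +1.
= (26.7/1) · ln(4.95/99.9) = 26.70 · ln(0.04955)
= 26.70 · (-3.0048) = -80.23 mV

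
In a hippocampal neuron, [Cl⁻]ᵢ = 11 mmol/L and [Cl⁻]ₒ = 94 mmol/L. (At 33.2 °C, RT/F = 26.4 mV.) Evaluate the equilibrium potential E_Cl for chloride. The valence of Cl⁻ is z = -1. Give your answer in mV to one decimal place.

-56.6 mV

E = (26.4/z) · ln([Cl⁻]_out/[Cl⁻]_in) with z = -1.
For an anion, dividing by z = -1 reverses the sign.
= (26.4/-1) · ln(94/11) = -26.40 · ln(8.545)
= -26.40 · (2.1454) = -56.64 mV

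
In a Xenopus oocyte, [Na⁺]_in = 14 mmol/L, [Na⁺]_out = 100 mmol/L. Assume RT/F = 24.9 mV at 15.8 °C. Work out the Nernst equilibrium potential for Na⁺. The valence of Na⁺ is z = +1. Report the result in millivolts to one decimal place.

E = (24.9/z) · ln([Na⁺]_out/[Na⁺]_in) with z = +1.
= (24.9/1) · ln(100/14) = 24.90 · ln(7.143)
= 24.90 · (1.9661) = 48.96 mV

49.0 mV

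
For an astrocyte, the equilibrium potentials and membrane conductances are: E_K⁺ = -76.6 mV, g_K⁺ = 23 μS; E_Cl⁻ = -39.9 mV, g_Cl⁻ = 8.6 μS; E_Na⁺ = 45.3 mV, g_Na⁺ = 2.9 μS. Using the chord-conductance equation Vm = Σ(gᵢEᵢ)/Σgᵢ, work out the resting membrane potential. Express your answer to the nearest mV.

Σ gᵢEᵢ = 23·(-76.6) + 8.6·(-39.9) + 2.9·(45.3) = -1973.57
Σ gᵢ = 23 + 8.6 + 2.9 = 34.5
Vm = -1973.57 / 34.5 = -57.20 mV

-57 mV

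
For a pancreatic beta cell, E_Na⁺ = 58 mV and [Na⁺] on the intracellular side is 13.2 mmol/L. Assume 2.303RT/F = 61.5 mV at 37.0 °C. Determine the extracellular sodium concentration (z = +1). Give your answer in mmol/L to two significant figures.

120 mmol/L

Nernst: E = (61.5/1) · log₁₀([out]/[in]), so log₁₀([out]/[in]) = 58.0 × 1 / 61.5 = 0.9431.
[out]/[in] = 10^(0.9431) = 8.772.
[out] = 8.772 × 13.2 = 115.8 mmol/L.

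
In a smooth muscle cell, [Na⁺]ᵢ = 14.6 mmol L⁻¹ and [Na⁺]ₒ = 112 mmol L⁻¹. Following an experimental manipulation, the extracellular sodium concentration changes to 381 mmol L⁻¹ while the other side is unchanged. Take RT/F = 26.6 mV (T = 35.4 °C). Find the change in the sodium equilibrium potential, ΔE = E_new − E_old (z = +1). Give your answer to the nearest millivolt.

E_old = (26.6/1)·ln(112/14.6) = 54.20 mV
E_new = (26.6/1)·ln(381/14.6) = 86.76 mV
ΔE = 86.76 − (54.20) = 32.57 mV

33 mV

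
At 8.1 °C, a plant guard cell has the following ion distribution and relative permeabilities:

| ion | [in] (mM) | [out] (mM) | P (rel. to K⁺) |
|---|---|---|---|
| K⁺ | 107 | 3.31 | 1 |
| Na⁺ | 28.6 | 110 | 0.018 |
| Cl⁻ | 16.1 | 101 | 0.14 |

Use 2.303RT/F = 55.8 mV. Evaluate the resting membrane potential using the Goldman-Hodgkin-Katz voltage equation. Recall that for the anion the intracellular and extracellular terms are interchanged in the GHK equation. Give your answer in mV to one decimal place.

-67.4 mV

Vm = 55.8 · log₁₀[(Σ P·[cation]ₒ + Σ P·[anion]ᵢ) / (Σ P·[cation]ᵢ + Σ P·[anion]ₒ)]
Numerator = 1×3.31 + 0.018×110 + 0.14×16.1 = 7.544
Denominator = 1×107 + 0.018×28.6 + 0.14×101 = 121.7
Vm = 55.8 · log₁₀(0.062012) = 55.8 × (-1.2075) = -67.38 mV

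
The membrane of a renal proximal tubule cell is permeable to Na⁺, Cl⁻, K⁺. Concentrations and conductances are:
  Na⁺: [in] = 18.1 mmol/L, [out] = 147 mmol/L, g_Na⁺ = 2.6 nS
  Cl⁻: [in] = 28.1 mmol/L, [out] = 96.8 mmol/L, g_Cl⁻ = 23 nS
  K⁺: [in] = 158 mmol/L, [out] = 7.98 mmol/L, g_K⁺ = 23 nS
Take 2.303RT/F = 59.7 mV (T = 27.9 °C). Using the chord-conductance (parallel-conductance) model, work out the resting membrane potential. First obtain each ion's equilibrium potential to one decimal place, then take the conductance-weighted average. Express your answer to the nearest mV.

-49 mV

E_Na⁺ = (59.7/1)·log₁₀(147/18.1) = 54.3 mV
E_Cl⁻ = (59.7/-1)·log₁₀(96.8/28.1) = -32.1 mV
E_K⁺ = (59.7/1)·log₁₀(7.98/158) = -77.4 mV
Vm = (Σ gᵢEᵢ)/(Σ gᵢ) = (2.6·54.3 + 23·-32.1 + 23·-77.4) / (2.6 + 23 + 23)
= -2377.32 / 48.6 = -48.92 mV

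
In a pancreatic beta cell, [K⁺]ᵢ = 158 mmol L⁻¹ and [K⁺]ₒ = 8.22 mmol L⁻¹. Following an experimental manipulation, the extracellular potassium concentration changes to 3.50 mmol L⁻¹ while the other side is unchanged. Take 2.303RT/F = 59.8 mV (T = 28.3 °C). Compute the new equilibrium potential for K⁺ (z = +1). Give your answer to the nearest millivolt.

-99 mV

After the shift: [K⁺]_out = 3.50, [K⁺]_in = 158 mmol L⁻¹.
E_new = (59.8/1)·log₁₀(3.50/158) = 59.80 · (-1.6546) = -98.94 mV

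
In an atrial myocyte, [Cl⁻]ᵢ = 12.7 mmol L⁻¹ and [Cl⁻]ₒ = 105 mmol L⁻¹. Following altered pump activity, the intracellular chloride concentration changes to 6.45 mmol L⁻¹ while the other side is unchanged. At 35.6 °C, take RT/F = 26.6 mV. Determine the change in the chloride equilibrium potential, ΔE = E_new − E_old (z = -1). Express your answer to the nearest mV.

E_old = (26.6/-1)·ln(105/12.7) = -56.19 mV
E_new = (26.6/-1)·ln(105/6.45) = -74.21 mV
ΔE = -74.21 − (-56.19) = -18.02 mV

-18 mV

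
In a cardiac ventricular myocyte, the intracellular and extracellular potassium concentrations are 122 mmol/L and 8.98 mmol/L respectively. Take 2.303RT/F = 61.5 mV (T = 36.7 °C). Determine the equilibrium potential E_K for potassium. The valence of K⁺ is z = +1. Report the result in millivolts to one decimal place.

-69.7 mV

E = (61.5/z) · log₁₀([K⁺]_out/[K⁺]_in) with z = +1.
= (61.5/1) · log₁₀(8.98/122) = 61.50 · log₁₀(0.07361)
= 61.50 · (-1.1331) = -69.68 mV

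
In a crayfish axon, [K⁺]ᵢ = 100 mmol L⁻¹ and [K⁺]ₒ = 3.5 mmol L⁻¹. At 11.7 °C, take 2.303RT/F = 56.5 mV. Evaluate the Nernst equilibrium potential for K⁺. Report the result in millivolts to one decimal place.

-82.3 mV

E = (56.5/z) · log₁₀([K⁺]_out/[K⁺]_in) with z = +1.
= (56.5/1) · log₁₀(3.5/100) = 56.50 · log₁₀(0.035)
= 56.50 · (-1.4559) = -82.26 mV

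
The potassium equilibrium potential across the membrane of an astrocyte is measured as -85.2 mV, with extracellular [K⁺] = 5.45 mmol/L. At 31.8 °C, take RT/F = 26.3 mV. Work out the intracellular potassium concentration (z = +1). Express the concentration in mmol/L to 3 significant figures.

139 mmol/L

Nernst: E = (26.3/1) · ln([out]/[in]), so ln([out]/[in]) = -85.2 × 1 / 26.3 = -3.2395.
[out]/[in] = e^(-3.2395) = 0.03918.
[in] = 5.45 / 0.03918 = 139.1 mmol/L.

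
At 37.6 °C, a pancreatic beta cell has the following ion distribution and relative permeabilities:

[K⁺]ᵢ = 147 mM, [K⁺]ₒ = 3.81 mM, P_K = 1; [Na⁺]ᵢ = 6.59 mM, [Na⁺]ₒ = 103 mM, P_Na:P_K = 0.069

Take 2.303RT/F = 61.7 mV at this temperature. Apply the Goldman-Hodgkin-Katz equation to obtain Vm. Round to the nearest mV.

-70 mV

Vm = 61.7 · log₁₀[(Σ P·[cation]ₒ + Σ P·[anion]ᵢ) / (Σ P·[cation]ᵢ + Σ P·[anion]ₒ)]
Numerator = 1×3.81 + 0.069×103 = 10.92
Denominator = 1×147 + 0.069×6.59 = 147.5
Vm = 61.7 · log₁₀(0.074036) = 61.7 × (-1.1306) = -69.76 mV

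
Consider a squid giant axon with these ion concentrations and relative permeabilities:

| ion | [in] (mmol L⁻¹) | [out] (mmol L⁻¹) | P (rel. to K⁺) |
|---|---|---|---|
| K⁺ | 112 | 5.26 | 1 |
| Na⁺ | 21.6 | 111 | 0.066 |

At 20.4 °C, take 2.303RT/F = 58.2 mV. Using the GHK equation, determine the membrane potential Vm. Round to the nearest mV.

-56 mV

Vm = 58.2 · log₁₀[(Σ P·[cation]ₒ + Σ P·[anion]ᵢ) / (Σ P·[cation]ᵢ + Σ P·[anion]ₒ)]
Numerator = 1×5.26 + 0.066×111 = 12.59
Denominator = 1×112 + 0.066×21.6 = 113.4
Vm = 58.2 · log₁₀(0.11096) = 58.2 × (-0.9548) = -55.57 mV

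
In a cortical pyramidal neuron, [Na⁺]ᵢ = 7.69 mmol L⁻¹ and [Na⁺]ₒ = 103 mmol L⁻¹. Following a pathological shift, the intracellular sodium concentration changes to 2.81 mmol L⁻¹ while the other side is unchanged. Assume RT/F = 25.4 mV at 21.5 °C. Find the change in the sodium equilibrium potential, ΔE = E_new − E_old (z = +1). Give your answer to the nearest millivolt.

26 mV

E_old = (25.4/1)·ln(103/7.69) = 65.91 mV
E_new = (25.4/1)·ln(103/2.81) = 91.48 mV
ΔE = 91.48 − (65.91) = 25.57 mV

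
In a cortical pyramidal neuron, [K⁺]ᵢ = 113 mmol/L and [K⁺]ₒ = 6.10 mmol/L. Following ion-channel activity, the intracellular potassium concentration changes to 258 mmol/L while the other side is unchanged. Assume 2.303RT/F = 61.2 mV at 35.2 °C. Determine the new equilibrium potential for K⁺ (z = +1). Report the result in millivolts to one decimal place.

After the shift: [K⁺]_out = 6.10, [K⁺]_in = 258 mmol/L.
E_new = (61.2/1)·log₁₀(6.10/258) = 61.20 · (-1.6263) = -99.53 mV

-99.5 mV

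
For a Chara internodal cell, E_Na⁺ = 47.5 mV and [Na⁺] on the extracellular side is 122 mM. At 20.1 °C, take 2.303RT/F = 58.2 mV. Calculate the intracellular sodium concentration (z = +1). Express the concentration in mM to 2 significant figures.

Nernst: E = (58.2/1) · log₁₀([out]/[in]), so log₁₀([out]/[in]) = 47.5 × 1 / 58.2 = 0.8162.
[out]/[in] = 10^(0.8162) = 6.549.
[in] = 122 / 6.549 = 18.63 mM.

19 mM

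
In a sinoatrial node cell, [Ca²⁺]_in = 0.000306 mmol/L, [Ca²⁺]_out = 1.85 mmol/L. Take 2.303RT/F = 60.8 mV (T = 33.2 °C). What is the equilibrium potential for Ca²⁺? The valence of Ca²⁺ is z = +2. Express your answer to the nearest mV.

E = (60.8/z) · log₁₀([Ca²⁺]_out/[Ca²⁺]_in) with z = +2.
= (60.8/2) · log₁₀(1.85/0.000306) = 30.40 · log₁₀(6046)
= 30.40 · (3.7815) = 114.96 mV

115 mV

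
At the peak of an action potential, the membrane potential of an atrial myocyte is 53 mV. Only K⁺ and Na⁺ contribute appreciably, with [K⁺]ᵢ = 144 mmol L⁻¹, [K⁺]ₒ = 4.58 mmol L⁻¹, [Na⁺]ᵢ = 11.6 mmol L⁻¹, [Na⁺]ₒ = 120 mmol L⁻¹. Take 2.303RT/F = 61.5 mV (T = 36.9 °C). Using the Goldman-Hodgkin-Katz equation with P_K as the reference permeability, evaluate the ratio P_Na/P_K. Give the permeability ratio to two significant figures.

Let α = P_Na/P_K. GHK: Vm = 61.5·log₁₀[(Kₒ + α·Naₒ)/(Kᵢ + α·Naᵢ)].
10^(Vm/61.5) = 10^(53.0/61.5) = 7.2743
So 7.2743·(Kᵢ + α·Naᵢ) = Kₒ + α·Naₒ → α = (7.2743·144.0 − 4.58) / (120.0 − 7.2743·11.6)
α = (1047 − 4.58) / (120.0 − 84.38) = 1043/35.62 = 29.28

29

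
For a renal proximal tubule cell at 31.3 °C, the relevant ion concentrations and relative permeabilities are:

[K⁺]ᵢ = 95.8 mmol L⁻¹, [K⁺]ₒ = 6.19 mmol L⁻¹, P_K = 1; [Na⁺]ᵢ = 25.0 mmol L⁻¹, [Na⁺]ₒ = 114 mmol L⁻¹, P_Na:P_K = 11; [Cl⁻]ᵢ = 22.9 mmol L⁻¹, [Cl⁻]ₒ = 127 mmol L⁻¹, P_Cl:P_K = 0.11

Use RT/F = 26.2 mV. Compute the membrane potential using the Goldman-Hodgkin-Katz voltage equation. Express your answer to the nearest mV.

31 mV

Vm = 26.2 · ln[(Σ P·[cation]ₒ + Σ P·[anion]ᵢ) / (Σ P·[cation]ᵢ + Σ P·[anion]ₒ)]
Numerator = 1×6.19 + 11×114 + 0.11×22.9 = 1263
Denominator = 1×95.8 + 11×25.0 + 0.11×127 = 384.8
Vm = 26.2 · ln(3.2817) = 26.2 × (1.1884) = 31.14 mV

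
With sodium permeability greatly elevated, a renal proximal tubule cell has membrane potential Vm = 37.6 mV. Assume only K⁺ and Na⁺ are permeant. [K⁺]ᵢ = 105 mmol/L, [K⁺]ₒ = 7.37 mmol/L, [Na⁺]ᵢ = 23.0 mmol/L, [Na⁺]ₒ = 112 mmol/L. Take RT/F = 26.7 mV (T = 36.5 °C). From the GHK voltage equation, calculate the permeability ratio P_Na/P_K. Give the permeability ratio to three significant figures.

Let α = P_Na/P_K. GHK: Vm = 26.7·ln[(Kₒ + α·Naₒ)/(Kᵢ + α·Naᵢ)].
e^(Vm/26.7) = e^(37.6/26.7) = 4.0888
So 4.0888·(Kᵢ + α·Naᵢ) = Kₒ + α·Naₒ → α = (4.0888·105.0 − 7.37) / (112.0 − 4.0888·23.0)
α = (429.3 − 7.37) / (112.0 − 94.04) = 421.9/17.96 = 23.5

23.5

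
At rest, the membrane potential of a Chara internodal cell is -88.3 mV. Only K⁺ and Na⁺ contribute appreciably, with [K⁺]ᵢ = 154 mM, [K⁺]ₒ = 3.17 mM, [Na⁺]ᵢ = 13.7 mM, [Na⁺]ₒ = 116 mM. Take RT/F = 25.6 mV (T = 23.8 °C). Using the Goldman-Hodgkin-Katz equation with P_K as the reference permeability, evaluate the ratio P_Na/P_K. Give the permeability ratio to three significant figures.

0.0149

Let α = P_Na/P_K. GHK: Vm = 25.6·ln[(Kₒ + α·Naₒ)/(Kᵢ + α·Naᵢ)].
e^(Vm/25.6) = e^(-88.3/25.6) = 0.03177
So 0.03177·(Kᵢ + α·Naᵢ) = Kₒ + α·Naₒ → α = (0.03177·154.0 − 3.17) / (116.0 − 0.03177·13.7)
α = (4.893 − 3.17) / (116.0 − 0.4353) = 1.723/115.6 = 0.01491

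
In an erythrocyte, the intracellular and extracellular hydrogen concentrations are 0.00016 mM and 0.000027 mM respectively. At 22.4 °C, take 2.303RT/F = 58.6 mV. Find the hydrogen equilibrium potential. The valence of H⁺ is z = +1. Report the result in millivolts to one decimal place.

-45.3 mV

E = (58.6/z) · log₁₀([H⁺]_out/[H⁺]_in) with z = +1.
= (58.6/1) · log₁₀(0.000027/0.00016) = 58.60 · log₁₀(0.1687)
= 58.60 · (-0.7728) = -45.28 mV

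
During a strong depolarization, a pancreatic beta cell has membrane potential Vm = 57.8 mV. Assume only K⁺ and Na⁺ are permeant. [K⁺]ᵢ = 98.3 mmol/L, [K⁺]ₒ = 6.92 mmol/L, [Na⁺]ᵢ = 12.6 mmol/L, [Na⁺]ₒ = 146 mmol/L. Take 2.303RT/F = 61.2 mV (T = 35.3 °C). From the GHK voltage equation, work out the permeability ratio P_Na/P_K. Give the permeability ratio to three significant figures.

Let α = P_Na/P_K. GHK: Vm = 61.2·log₁₀[(Kₒ + α·Naₒ)/(Kᵢ + α·Naᵢ)].
10^(Vm/61.2) = 10^(57.8/61.2) = 8.7992
So 8.7992·(Kᵢ + α·Naᵢ) = Kₒ + α·Naₒ → α = (8.7992·98.3 − 6.92) / (146.0 − 8.7992·12.6)
α = (865 − 6.92) / (146.0 − 110.9) = 858/35.13 = 24.42

24.4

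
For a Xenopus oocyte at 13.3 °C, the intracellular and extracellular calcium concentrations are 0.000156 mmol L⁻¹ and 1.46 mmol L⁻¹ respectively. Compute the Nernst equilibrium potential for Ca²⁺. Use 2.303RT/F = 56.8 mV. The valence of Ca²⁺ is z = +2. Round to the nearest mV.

113 mV

E = (56.8/z) · log₁₀([Ca²⁺]_out/[Ca²⁺]_in) with z = +2.
= (56.8/2) · log₁₀(1.46/0.000156) = 28.40 · log₁₀(9359)
= 28.40 · (3.9712) = 112.78 mV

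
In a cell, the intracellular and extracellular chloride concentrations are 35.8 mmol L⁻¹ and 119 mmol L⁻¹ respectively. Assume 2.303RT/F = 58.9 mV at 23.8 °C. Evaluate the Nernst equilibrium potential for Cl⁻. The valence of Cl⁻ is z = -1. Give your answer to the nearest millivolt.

-31 mV

E = (58.9/z) · log₁₀([Cl⁻]_out/[Cl⁻]_in) with z = -1.
For an anion, dividing by z = -1 reverses the sign.
= (58.9/-1) · log₁₀(119/35.8) = -58.90 · log₁₀(3.324)
= -58.90 · (0.5217) = -30.73 mV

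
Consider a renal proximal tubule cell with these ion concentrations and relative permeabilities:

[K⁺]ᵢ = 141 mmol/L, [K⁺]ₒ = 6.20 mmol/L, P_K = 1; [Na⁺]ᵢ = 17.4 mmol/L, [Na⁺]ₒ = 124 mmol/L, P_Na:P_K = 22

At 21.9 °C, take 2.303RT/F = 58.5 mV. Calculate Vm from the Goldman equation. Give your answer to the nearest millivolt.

42 mV

Vm = 58.5 · log₁₀[(Σ P·[cation]ₒ + Σ P·[anion]ᵢ) / (Σ P·[cation]ᵢ + Σ P·[anion]ₒ)]
Numerator = 1×6.20 + 22×124 = 2734
Denominator = 1×141 + 22×17.4 = 523.8
Vm = 58.5 · log₁₀(5.2199) = 58.5 × (0.7177) = 41.98 mV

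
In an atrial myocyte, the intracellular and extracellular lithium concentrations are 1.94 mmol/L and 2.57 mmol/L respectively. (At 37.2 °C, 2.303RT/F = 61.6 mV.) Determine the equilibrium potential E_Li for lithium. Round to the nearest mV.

E = (61.6/z) · log₁₀([Li⁺]_out/[Li⁺]_in) with z = +1.
= (61.6/1) · log₁₀(2.57/1.94) = 61.60 · log₁₀(1.325)
= 61.60 · (0.1221) = 7.52 mV

8 mV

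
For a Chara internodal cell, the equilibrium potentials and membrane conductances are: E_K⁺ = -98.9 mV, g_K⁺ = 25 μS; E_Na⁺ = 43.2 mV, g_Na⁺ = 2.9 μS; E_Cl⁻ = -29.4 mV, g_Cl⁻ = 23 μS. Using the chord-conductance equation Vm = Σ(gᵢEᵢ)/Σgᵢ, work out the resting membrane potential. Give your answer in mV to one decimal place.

Σ gᵢEᵢ = 25·(-98.9) + 2.9·(43.2) + 23·(-29.4) = -3023.42
Σ gᵢ = 25 + 2.9 + 23 = 50.9
Vm = -3023.42 / 50.9 = -59.40 mV

-59.4 mV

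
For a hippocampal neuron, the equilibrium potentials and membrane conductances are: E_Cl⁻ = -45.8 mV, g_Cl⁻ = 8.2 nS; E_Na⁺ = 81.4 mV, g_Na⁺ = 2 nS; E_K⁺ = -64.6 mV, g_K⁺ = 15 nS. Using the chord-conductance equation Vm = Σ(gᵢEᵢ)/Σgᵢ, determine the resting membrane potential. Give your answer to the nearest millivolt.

Σ gᵢEᵢ = 8.2·(-45.8) + 2·(81.4) + 15·(-64.6) = -1181.76
Σ gᵢ = 8.2 + 2 + 15 = 25.2
Vm = -1181.76 / 25.2 = -46.90 mV

-47 mV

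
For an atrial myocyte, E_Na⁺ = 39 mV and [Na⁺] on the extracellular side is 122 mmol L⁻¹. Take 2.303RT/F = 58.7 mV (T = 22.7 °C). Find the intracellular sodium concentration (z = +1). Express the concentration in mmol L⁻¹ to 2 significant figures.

26 mmol L⁻¹

Nernst: E = (58.7/1) · log₁₀([out]/[in]), so log₁₀([out]/[in]) = 39.0 × 1 / 58.7 = 0.6644.
[out]/[in] = 10^(0.6644) = 4.617.
[in] = 122 / 4.617 = 26.42 mmol L⁻¹.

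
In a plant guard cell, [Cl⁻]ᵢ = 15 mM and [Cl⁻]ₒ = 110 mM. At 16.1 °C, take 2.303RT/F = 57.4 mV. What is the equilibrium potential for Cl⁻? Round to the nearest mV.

E = (57.4/z) · log₁₀([Cl⁻]_out/[Cl⁻]_in) with z = -1.
For an anion, dividing by z = -1 reverses the sign.
= (57.4/-1) · log₁₀(110/15) = -57.40 · log₁₀(7.333)
= -57.40 · (0.8653) = -49.67 mV

-50 mV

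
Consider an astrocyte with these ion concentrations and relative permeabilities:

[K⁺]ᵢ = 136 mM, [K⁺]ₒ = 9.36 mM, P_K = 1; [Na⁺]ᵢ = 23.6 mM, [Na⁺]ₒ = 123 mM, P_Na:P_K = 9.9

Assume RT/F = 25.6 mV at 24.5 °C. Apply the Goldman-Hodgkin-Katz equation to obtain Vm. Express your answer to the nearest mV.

31 mV

Vm = 25.6 · ln[(Σ P·[cation]ₒ + Σ P·[anion]ᵢ) / (Σ P·[cation]ᵢ + Σ P·[anion]ₒ)]
Numerator = 1×9.36 + 9.9×123 = 1227
Denominator = 1×136 + 9.9×23.6 = 369.6
Vm = 25.6 · ln(3.3196) = 25.6 × (1.1998) = 30.72 mV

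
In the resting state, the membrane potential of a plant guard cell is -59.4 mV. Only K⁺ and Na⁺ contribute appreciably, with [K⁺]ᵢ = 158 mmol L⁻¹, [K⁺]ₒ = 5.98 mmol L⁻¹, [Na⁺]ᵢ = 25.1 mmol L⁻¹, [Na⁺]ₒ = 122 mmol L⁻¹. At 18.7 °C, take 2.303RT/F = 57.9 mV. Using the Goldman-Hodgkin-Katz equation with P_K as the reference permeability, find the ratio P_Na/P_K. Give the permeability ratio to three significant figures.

Let α = P_Na/P_K. GHK: Vm = 57.9·log₁₀[(Kₒ + α·Naₒ)/(Kᵢ + α·Naᵢ)].
10^(Vm/57.9) = 10^(-59.4/57.9) = 0.094209
So 0.094209·(Kᵢ + α·Naᵢ) = Kₒ + α·Naₒ → α = (0.094209·158.0 − 5.98) / (122.0 − 0.094209·25.1)
α = (14.89 − 5.98) / (122.0 − 2.365) = 8.905/119.6 = 0.07443

0.0744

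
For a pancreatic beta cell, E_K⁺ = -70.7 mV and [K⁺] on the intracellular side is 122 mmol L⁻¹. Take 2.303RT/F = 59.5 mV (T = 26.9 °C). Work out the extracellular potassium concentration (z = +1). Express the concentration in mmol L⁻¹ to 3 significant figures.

Nernst: E = (59.5/1) · log₁₀([out]/[in]), so log₁₀([out]/[in]) = -70.7 × 1 / 59.5 = -1.1882.
[out]/[in] = 10^(-1.1882) = 0.06483.
[out] = 0.06483 × 122 = 7.909 mmol L⁻¹.

7.91 mmol L⁻¹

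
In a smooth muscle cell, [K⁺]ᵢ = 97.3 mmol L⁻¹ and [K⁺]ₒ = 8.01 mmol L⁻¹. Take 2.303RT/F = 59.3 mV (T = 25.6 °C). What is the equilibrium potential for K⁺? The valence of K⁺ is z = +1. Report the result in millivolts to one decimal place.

E = (59.3/z) · log₁₀([K⁺]_out/[K⁺]_in) with z = +1.
= (59.3/1) · log₁₀(8.01/97.3) = 59.30 · log₁₀(0.08232)
= 59.30 · (-1.0845) = -64.31 mV

-64.3 mV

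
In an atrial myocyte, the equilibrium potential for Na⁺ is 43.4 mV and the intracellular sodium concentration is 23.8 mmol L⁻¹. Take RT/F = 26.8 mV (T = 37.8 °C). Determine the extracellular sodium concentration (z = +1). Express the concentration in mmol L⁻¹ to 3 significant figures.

120 mmol L⁻¹

Nernst: E = (26.8/1) · ln([out]/[in]), so ln([out]/[in]) = 43.4 × 1 / 26.8 = 1.6194.
[out]/[in] = e^(1.6194) = 5.05.
[out] = 5.05 × 23.8 = 120.2 mmol L⁻¹.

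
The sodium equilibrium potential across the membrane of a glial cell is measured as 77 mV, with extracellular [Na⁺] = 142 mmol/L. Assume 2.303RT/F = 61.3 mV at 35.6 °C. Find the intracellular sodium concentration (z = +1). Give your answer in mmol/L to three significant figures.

Nernst: E = (61.3/1) · log₁₀([out]/[in]), so log₁₀([out]/[in]) = 77.0 × 1 / 61.3 = 1.2561.
[out]/[in] = 10^(1.2561) = 18.04.
[in] = 142 / 18.04 = 7.874 mmol/L.

7.87 mmol/L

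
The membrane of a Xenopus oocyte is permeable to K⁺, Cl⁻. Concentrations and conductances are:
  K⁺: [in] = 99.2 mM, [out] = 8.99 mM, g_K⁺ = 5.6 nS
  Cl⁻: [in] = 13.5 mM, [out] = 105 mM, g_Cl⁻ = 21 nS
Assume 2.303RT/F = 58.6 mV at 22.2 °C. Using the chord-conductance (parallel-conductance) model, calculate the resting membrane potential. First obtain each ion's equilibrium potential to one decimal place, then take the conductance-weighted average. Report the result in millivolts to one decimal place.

-54.1 mV

E_K⁺ = (58.6/1)·log₁₀(8.99/99.2) = -61.1 mV
E_Cl⁻ = (58.6/-1)·log₁₀(105/13.5) = -52.2 mV
Vm = (Σ gᵢEᵢ)/(Σ gᵢ) = (5.6·-61.1 + 21·-52.2) / (5.6 + 21)
= -1438.36 / 26.6 = -54.07 mV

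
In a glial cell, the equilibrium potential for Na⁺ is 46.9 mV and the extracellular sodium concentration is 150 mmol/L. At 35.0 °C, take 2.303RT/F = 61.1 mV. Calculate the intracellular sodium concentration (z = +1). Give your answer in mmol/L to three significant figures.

25.6 mmol/L

Nernst: E = (61.1/1) · log₁₀([out]/[in]), so log₁₀([out]/[in]) = 46.9 × 1 / 61.1 = 0.7676.
[out]/[in] = 10^(0.7676) = 5.856.
[in] = 150 / 5.856 = 25.62 mmol/L.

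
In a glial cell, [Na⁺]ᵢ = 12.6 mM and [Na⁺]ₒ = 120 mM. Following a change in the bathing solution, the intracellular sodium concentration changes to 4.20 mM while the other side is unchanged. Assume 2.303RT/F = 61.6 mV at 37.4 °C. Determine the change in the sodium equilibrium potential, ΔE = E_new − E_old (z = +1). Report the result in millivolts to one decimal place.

29.4 mV

E_old = (61.6/1)·log₁₀(120/12.6) = 60.29 mV
E_new = (61.6/1)·log₁₀(120/4.20) = 89.69 mV
ΔE = 89.69 − (60.29) = 29.39 mV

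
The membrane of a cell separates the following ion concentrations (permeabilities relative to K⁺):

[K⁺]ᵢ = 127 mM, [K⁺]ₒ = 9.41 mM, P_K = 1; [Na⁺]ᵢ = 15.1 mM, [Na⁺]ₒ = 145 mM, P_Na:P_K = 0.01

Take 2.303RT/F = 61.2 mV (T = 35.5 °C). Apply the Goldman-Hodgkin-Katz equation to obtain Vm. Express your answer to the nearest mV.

Vm = 61.2 · log₁₀[(Σ P·[cation]ₒ + Σ P·[anion]ᵢ) / (Σ P·[cation]ᵢ + Σ P·[anion]ₒ)]
Numerator = 1×9.41 + 0.01×145 = 10.86
Denominator = 1×127 + 0.01×15.1 = 127.2
Vm = 61.2 · log₁₀(0.08541) = 61.2 × (-1.0685) = -65.39 mV

-65 mV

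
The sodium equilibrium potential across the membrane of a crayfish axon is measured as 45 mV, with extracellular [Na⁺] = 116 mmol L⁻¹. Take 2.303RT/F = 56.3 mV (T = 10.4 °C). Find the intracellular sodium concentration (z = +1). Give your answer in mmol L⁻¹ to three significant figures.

18.4 mmol L⁻¹

Nernst: E = (56.3/1) · log₁₀([out]/[in]), so log₁₀([out]/[in]) = 45.0 × 1 / 56.3 = 0.7993.
[out]/[in] = 10^(0.7993) = 6.299.
[in] = 116 / 6.299 = 18.41 mmol L⁻¹.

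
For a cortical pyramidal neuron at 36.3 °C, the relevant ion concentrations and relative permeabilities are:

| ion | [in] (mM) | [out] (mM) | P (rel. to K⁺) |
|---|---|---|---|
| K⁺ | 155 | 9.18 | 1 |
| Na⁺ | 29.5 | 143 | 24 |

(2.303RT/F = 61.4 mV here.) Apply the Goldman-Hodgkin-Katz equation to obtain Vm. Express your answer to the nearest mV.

37 mV

Vm = 61.4 · log₁₀[(Σ P·[cation]ₒ + Σ P·[anion]ᵢ) / (Σ P·[cation]ᵢ + Σ P·[anion]ₒ)]
Numerator = 1×9.18 + 24×143 = 3441
Denominator = 1×155 + 24×29.5 = 863
Vm = 61.4 · log₁₀(3.9875) = 61.4 × (0.6007) = 36.88 mV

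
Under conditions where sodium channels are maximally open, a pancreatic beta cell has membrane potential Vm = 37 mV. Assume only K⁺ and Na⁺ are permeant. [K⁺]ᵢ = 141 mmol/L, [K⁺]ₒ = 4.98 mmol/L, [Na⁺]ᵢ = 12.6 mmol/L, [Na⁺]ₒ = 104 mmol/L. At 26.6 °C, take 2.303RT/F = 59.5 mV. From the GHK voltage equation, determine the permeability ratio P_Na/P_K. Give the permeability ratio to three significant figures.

11.4

Let α = P_Na/P_K. GHK: Vm = 59.5·log₁₀[(Kₒ + α·Naₒ)/(Kᵢ + α·Naᵢ)].
10^(Vm/59.5) = 10^(37.0/59.5) = 4.1865
So 4.1865·(Kᵢ + α·Naᵢ) = Kₒ + α·Naₒ → α = (4.1865·141.0 − 4.98) / (104.0 − 4.1865·12.6)
α = (590.3 − 4.98) / (104.0 − 52.75) = 585.3/51.25 = 11.42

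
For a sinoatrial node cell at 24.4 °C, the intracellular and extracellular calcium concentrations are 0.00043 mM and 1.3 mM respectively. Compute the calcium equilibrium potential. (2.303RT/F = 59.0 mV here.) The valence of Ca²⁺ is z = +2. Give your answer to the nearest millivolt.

E = (59.0/z) · log₁₀([Ca²⁺]_out/[Ca²⁺]_in) with z = +2.
= (59.0/2) · log₁₀(1.3/0.00043) = 29.50 · log₁₀(3023)
= 29.50 · (3.4805) = 102.67 mV

103 mV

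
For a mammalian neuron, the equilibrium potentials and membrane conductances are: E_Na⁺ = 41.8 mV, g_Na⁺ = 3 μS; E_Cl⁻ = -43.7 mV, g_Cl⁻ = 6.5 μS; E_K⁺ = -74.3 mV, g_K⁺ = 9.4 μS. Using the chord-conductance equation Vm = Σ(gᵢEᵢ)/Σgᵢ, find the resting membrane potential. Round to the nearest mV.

Σ gᵢEᵢ = 3·(41.8) + 6.5·(-43.7) + 9.4·(-74.3) = -857.07
Σ gᵢ = 3 + 6.5 + 9.4 = 18.9
Vm = -857.07 / 18.9 = -45.35 mV

-45 mV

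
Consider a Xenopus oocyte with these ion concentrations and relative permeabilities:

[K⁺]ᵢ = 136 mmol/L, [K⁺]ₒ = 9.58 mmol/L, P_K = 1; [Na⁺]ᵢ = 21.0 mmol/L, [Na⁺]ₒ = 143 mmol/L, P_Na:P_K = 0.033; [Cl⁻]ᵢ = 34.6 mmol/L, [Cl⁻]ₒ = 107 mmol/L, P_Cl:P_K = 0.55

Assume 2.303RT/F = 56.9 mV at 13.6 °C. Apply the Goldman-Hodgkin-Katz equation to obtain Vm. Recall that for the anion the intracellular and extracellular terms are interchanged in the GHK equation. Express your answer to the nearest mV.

Vm = 56.9 · log₁₀[(Σ P·[cation]ₒ + Σ P·[anion]ᵢ) / (Σ P·[cation]ᵢ + Σ P·[anion]ₒ)]
Numerator = 1×9.58 + 0.033×143 + 0.55×34.6 = 33.33
Denominator = 1×136 + 0.033×21.0 + 0.55×107 = 195.5
Vm = 56.9 · log₁₀(0.17044) = 56.9 × (-0.7684) = -43.72 mV

-44 mV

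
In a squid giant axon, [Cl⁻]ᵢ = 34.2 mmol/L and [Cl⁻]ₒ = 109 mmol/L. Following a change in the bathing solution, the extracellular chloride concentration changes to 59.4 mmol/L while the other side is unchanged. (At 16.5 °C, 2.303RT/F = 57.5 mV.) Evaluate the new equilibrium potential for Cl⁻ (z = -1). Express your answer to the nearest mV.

After the shift: [Cl⁻]_out = 59.4, [Cl⁻]_in = 34.2 mmol/L.
E_new = (57.5/-1)·log₁₀(59.4/34.2) = -57.50 · (0.2398) = -13.79 mV

-14 mV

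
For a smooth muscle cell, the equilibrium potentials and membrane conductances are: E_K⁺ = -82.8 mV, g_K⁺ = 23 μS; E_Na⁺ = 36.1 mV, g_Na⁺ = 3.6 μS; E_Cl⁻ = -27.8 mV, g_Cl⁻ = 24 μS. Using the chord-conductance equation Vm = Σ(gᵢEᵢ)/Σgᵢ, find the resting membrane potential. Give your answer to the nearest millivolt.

Σ gᵢEᵢ = 23·(-82.8) + 3.6·(36.1) + 24·(-27.8) = -2441.64
Σ gᵢ = 23 + 3.6 + 24 = 50.6
Vm = -2441.64 / 50.6 = -48.25 mV

-48 mV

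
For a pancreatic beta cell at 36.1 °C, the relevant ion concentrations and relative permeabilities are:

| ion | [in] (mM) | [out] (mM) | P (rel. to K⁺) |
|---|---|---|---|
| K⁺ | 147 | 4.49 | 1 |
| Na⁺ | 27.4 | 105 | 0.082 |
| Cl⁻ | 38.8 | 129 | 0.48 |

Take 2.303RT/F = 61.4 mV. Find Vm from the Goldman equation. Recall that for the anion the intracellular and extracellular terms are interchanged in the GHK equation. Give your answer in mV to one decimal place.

-50.5 mV

Vm = 61.4 · log₁₀[(Σ P·[cation]ₒ + Σ P·[anion]ᵢ) / (Σ P·[cation]ᵢ + Σ P·[anion]ₒ)]
Numerator = 1×4.49 + 0.082×105 + 0.48×38.8 = 31.72
Denominator = 1×147 + 0.082×27.4 + 0.48×129 = 211.2
Vm = 61.4 · log₁₀(0.15023) = 61.4 × (-0.8232) = -50.55 mV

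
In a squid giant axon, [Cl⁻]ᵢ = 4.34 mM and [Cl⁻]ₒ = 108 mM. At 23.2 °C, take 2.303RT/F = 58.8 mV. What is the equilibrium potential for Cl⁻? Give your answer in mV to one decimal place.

E = (58.8/z) · log₁₀([Cl⁻]_out/[Cl⁻]_in) with z = -1.
For an anion, dividing by z = -1 reverses the sign.
= (58.8/-1) · log₁₀(108/4.34) = -58.80 · log₁₀(24.88)
= -58.80 · (1.3959) = -82.08 mV

-82.1 mV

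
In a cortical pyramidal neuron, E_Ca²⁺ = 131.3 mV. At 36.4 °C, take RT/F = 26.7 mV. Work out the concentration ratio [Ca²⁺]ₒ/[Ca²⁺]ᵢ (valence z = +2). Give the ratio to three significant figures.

18700

ln([out]/[in]) = E·z/(26.7) = 131.3 × 2 / 26.7 = 9.8352
[out]/[in] = e^(9.8352) = 1.868e+04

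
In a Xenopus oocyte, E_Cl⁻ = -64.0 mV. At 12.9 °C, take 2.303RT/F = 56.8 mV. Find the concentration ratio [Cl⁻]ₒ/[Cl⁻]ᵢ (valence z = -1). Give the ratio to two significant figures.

13

log₁₀([out]/[in]) = E·z/(56.8) = -64.0 × -1 / 56.8 = 1.1268
[out]/[in] = 10^(1.1268) = 13.39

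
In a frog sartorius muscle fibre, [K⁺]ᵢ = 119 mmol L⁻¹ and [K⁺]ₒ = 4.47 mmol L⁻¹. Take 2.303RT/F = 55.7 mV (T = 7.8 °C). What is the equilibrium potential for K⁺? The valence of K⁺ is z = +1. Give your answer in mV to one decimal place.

E = (55.7/z) · log₁₀([K⁺]_out/[K⁺]_in) with z = +1.
= (55.7/1) · log₁₀(4.47/119) = 55.70 · log₁₀(0.03756)
= 55.70 · (-1.4252) = -79.39 mV

-79.4 mV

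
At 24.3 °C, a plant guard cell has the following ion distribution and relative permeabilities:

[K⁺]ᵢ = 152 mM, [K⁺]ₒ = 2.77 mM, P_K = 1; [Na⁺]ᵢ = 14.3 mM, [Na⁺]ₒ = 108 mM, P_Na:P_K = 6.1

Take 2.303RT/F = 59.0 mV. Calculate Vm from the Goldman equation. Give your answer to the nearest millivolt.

Vm = 59.0 · log₁₀[(Σ P·[cation]ₒ + Σ P·[anion]ᵢ) / (Σ P·[cation]ᵢ + Σ P·[anion]ₒ)]
Numerator = 1×2.77 + 6.1×108 = 661.6
Denominator = 1×152 + 6.1×14.3 = 239.2
Vm = 59.0 · log₁₀(2.7654) = 59.0 × (0.4418) = 26.06 mV

26 mV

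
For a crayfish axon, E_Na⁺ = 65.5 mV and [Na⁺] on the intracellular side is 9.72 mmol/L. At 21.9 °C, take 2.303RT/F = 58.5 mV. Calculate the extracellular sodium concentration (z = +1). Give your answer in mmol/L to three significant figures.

Nernst: E = (58.5/1) · log₁₀([out]/[in]), so log₁₀([out]/[in]) = 65.5 × 1 / 58.5 = 1.1197.
[out]/[in] = 10^(1.1197) = 13.17.
[out] = 13.17 × 9.72 = 128 mmol/L.

128 mmol/L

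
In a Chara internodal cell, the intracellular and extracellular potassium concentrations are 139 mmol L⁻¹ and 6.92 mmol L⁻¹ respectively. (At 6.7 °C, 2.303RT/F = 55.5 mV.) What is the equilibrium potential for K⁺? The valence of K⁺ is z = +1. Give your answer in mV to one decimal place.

E = (55.5/z) · log₁₀([K⁺]_out/[K⁺]_in) with z = +1.
= (55.5/1) · log₁₀(6.92/139) = 55.50 · log₁₀(0.04978)
= 55.50 · (-1.3029) = -72.31 mV

-72.3 mV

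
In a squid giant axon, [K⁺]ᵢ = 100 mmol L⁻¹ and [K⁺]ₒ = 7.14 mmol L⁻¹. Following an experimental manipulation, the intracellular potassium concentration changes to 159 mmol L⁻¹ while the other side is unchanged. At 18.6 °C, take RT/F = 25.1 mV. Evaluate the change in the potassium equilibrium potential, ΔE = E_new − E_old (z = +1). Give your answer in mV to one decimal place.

-11.6 mV

E_old = (25.1/1)·ln(7.14/100) = -66.25 mV
E_new = (25.1/1)·ln(7.14/159) = -77.89 mV
ΔE = -77.89 − (-66.25) = -11.64 mV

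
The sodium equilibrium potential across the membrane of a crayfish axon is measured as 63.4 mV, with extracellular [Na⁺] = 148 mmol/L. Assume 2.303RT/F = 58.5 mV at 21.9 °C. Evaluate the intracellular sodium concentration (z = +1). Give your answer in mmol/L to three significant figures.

Nernst: E = (58.5/1) · log₁₀([out]/[in]), so log₁₀([out]/[in]) = 63.4 × 1 / 58.5 = 1.0838.
[out]/[in] = 10^(1.0838) = 12.13.
[in] = 148 / 12.13 = 12.2 mmol/L.

12.2 mmol/L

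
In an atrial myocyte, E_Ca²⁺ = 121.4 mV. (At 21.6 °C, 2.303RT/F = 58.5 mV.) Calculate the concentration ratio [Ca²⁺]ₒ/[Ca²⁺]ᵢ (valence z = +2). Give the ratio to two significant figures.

log₁₀([out]/[in]) = E·z/(58.5) = 121.4 × 2 / 58.5 = 4.1504
[out]/[in] = 10^(4.1504) = 1.414e+04

14000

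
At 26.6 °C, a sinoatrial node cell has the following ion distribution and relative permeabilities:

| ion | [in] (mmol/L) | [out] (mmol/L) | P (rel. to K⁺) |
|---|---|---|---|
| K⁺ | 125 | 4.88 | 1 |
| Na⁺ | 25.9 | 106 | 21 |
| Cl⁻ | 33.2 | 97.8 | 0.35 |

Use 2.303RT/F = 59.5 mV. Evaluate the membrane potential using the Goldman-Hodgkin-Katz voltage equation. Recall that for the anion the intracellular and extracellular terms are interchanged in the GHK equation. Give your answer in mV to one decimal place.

Vm = 59.5 · log₁₀[(Σ P·[cation]ₒ + Σ P·[anion]ᵢ) / (Σ P·[cation]ᵢ + Σ P·[anion]ₒ)]
Numerator = 1×4.88 + 21×106 + 0.35×33.2 = 2242
Denominator = 1×125 + 21×25.9 + 0.35×97.8 = 703.1
Vm = 59.5 · log₁₀(3.1893) = 59.5 × (0.5037) = 29.97 mV

30.0 mV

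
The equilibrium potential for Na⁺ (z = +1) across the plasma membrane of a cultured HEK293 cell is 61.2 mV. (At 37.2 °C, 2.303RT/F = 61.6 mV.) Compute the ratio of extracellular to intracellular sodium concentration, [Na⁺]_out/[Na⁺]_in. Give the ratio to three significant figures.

log₁₀([out]/[in]) = E·z/(61.6) = 61.2 × 1 / 61.6 = 0.9935
[out]/[in] = 10^(0.9935) = 9.852

9.85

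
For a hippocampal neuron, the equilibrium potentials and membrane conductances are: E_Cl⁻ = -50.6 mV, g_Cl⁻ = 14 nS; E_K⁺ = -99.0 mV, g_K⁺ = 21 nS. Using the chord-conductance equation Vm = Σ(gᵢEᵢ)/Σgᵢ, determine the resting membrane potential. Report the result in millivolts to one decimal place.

Σ gᵢEᵢ = 14·(-50.6) + 21·(-99.0) = -2787.40
Σ gᵢ = 14 + 21 = 35
Vm = -2787.40 / 35 = -79.64 mV

-79.6 mV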